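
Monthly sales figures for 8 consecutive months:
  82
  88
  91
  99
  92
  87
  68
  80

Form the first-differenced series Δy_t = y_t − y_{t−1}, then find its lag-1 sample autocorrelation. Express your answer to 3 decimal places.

-0.171

First differences Δy: 6, 3, 8, -7, -5, -19, 12
Mean of differences = -0.2857
Numerator Σ(Δy_t−Δȳ)(Δy_{t+1}−Δȳ) = -117.7959
Denominator Σ(Δy_t−Δȳ)² = 687.4286
r_1(Δy) = -117.7959 / 687.4286 = -0.171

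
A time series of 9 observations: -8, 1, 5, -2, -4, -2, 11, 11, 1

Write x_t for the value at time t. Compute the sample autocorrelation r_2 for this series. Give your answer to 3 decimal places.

Mean x̄ = (-8 + 1 + 5 − 2 − 4 − 2 + 11 + 11 + 1)/9 = 1.4444
Σ(x_t−x̄)(x_{t+2}−x̄) = (-33.5802) + (1.5309) + (-19.3580) + (11.8642) + (-52.0247) + (-32.9136) + (-4.2469) = -128.7284
Denominator Σ(x_t−x̄)² = 338.2222
r_2 = -128.7284 / 338.2222 = -0.381

-0.381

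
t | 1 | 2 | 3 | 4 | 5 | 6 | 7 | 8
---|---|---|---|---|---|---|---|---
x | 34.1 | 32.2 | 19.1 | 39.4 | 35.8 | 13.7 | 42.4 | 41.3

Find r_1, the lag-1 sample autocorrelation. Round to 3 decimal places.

Mean x̄ = (34.1 + 32.2 + 19.1 + 39.4 + 35.8 + 13.7 + 42.4 + 41.3)/8 = 32.2500
Numerator Σ_{t=1}^{7}(x_t−x̄)(x_{t+1}−x̄) = -230.3525
Denominator Σ(x_t−x̄)² = 769.1000
r_1 = -230.3525 / 769.1000 = -0.300

-0.300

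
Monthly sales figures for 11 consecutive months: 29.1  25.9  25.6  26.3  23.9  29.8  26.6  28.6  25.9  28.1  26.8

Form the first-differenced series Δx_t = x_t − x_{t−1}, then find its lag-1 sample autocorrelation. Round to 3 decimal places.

-0.686

First differences Δx: -3.2, -0.3, 0.7, -2.4, 5.9, -3.2, 2.0, -2.7, 2.2, -1.3
Mean of differences = -0.2300
Numerator Σ(Δx_t−Δx̄)(Δx_{t+1}−Δx̄) = -54.1169
Denominator Σ(Δx_t−Δx̄)² = 78.9210
r_1(Δx) = -54.1169 / 78.9210 = -0.686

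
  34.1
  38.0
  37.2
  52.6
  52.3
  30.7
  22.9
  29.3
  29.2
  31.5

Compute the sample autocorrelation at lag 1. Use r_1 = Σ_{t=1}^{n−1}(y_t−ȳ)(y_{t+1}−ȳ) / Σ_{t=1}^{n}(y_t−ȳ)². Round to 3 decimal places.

Mean ȳ = (34.1 + 38.0 + 37.2 + 52.6 + 52.3 + 30.7 + 22.9 + 29.3 + 29.2 + 31.5)/10 = 35.7800
Numerator Σ_{t=1}^{9}(y_t−ȳ)(y_{t+1}−ȳ) = 436.9456
Denominator Σ(y_t−ȳ)² = 860.8960
r_1 = 436.9456 / 860.8960 = 0.508

0.508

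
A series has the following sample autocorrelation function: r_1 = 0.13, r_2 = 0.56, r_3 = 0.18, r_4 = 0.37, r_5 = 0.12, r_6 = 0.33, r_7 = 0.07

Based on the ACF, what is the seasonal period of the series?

2

The largest autocorrelation is r_2 = 0.56, with weaker echoes at lags 4 (0.37) and 6 (0.33); the remaining lags stay at or below 0.18.
The dominant spike at lag 2 indicates a seasonal period of 2.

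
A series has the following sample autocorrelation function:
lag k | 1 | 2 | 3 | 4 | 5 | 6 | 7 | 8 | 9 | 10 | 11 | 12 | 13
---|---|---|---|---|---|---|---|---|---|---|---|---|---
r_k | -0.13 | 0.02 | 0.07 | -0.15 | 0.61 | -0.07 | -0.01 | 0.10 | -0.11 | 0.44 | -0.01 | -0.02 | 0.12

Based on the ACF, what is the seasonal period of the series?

The largest autocorrelation is r_5 = 0.61, with a weaker echo at lag 10 (0.44); the remaining lags stay at or below 0.12.
The dominant spike at lag 5 indicates a seasonal period of 5.

5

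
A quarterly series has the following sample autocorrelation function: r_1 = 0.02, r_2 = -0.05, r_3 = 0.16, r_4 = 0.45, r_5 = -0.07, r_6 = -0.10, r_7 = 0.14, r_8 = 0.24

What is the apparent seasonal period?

4

The largest autocorrelation is r_4 = 0.45, with a weaker echo at lag 8 (0.24); the remaining lags stay at or below 0.16.
The dominant spike at lag 4 indicates a seasonal period of 4.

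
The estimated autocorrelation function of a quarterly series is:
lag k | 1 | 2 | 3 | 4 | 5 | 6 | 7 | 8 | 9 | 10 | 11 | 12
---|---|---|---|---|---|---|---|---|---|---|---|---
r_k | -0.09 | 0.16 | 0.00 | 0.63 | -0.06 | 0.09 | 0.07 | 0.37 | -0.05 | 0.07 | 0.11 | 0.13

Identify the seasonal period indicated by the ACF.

4

The largest autocorrelation is r_4 = 0.63, with a weaker echo at lag 8 (0.37); the remaining lags stay at or below 0.16.
The dominant spike at lag 4 indicates a seasonal period of 4.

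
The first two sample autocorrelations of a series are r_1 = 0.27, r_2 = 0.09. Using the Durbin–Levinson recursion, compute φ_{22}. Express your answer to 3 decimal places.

0.018

φ_{22} = (r_2 − r_1²) / (1 − r_1²)
r_1² = (0.27)² = 0.0729
Numerator = 0.09 − 0.0729 = 0.0171; denominator = 1 − 0.0729 = 0.9271
φ_{22} = 0.0171 / 0.9271 = 0.018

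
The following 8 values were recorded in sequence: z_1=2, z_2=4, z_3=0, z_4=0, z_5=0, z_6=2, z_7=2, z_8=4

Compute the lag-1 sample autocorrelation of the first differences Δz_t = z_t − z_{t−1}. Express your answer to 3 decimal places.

-0.274

First differences Δz: 2, -4, 0, 0, 2, 0, 2
Mean of differences = 0.2857
Numerator Σ(Δz_t−Δz̄)(Δz_{t+1}−Δz̄) = -7.5102
Denominator Σ(Δz_t−Δz̄)² = 27.4286
r_1(Δz) = -7.5102 / 27.4286 = -0.274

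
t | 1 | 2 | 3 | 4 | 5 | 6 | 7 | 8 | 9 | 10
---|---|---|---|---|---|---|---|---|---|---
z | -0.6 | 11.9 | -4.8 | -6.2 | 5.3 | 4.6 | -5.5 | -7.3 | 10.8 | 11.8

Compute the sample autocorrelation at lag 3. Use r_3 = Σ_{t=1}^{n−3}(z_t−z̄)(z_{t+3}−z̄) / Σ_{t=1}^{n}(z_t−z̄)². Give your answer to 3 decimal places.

Mean z̄ = (-0.6 + 11.9 − 4.8 − 6.2 + 5.3 + 4.6 − 5.5 − 7.3 + 10.8 + 11.8)/10 = 2.0000
Σ(z_t−z̄)(z_{t+3}−z̄) = (21.3200) + (32.6700) + (-17.6800) + (61.5000) + (-30.6900) + (22.8800) + (-73.5000) = 16.5000
Denominator Σ(z_t−z̄)² = 552.1200
r_3 = 16.5000 / 552.1200 = 0.030

0.030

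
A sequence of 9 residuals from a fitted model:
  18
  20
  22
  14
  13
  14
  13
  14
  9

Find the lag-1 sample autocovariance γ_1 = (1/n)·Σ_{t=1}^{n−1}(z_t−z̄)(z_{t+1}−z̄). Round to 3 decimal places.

6.204

Mean z̄ = (18 + 20 + 22 + 14 + 13 + 14 + 13 + 14 + 9)/9 = 15.2222
Σ_{t=1}^{8}(z_t−z̄)(z_{t+1}−z̄) = 55.8395
γ_1 = 55.8395 / 9 = 6.204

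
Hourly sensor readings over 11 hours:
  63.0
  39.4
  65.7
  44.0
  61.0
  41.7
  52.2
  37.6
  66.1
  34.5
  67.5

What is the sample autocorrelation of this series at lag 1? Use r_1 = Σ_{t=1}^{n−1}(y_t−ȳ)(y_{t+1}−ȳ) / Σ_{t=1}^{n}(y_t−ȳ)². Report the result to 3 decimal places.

Mean ȳ = (63.0 + 39.4 + 65.7 + 44.0 + 61.0 + 41.7 + 52.2 + 37.6 + 66.1 + 34.5 + 67.5)/11 = 52.0636
Numerator Σ_{t=1}^{10}(y_t−ȳ)(y_{t+1}−ȳ) = -1309.8622
Denominator Σ(y_t−ȳ)² = 1671.2055
r_1 = -1309.8622 / 1671.2055 = -0.784

-0.784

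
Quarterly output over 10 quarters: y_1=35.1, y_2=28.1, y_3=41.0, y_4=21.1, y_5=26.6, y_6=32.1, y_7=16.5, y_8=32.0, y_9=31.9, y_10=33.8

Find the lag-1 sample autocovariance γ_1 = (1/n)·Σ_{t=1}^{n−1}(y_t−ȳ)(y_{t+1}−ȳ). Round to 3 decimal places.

-15.166

Mean ȳ = (35.1 + 28.1 + 41.0 + 21.1 + 26.6 + 32.1 + 16.5 + 32.0 + 31.9 + 33.8)/10 = 29.8200
Σ_{t=1}^{9}(y_t−ȳ)(y_{t+1}−ȳ) = -151.6584
γ_1 = -151.6584 / 10 = -15.166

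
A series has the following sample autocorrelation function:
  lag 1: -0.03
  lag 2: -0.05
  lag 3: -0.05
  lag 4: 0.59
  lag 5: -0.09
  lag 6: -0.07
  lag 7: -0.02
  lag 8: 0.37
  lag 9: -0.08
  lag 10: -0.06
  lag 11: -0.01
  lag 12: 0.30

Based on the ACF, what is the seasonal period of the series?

4

The largest autocorrelation is r_4 = 0.59, with weaker echoes at lags 8 (0.37) and 12 (0.30); the remaining lags stay at or below -0.01.
The dominant spike at lag 4 indicates a seasonal period of 4.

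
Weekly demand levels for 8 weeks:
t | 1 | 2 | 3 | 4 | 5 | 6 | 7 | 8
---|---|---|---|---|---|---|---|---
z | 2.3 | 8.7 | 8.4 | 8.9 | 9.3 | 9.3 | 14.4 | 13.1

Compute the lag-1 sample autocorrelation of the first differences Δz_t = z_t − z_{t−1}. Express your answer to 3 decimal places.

First differences Δz: 6.4, -0.3, 0.5, 0.4, 0.0, 5.1, -1.3
Mean of differences = 1.5429
Numerator Σ(Δz_t−Δz̄)(Δz_{t+1}−Δz̄) = -19.6747
Denominator Σ(Δz_t−Δz̄)² = 52.4971
r_1(Δz) = -19.6747 / 52.4971 = -0.375

-0.375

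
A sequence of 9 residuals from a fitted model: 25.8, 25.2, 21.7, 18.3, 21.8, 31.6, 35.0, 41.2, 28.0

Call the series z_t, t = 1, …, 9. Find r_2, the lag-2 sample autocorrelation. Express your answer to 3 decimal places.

Mean z̄ = (25.8 + 25.2 + 21.7 + 18.3 + 21.8 + 31.6 + 35.0 + 41.2 + 28.0)/9 = 27.6222
Σ(z_t−z̄)(z_{t+2}−z̄) = (10.7916) + (22.5805) + (34.4805) + (-37.0817) + (-42.9551) + (54.0094) + (2.7872) = 44.6123
Denominator Σ(z_t−z̄)² = 419.8156
r_2 = 44.6123 / 419.8156 = 0.106

0.106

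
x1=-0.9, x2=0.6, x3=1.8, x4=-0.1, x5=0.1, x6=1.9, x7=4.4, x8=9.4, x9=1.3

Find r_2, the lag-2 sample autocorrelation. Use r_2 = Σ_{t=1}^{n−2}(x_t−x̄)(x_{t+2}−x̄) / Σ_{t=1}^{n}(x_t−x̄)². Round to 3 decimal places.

Mean x̄ = (-0.9 + 0.6 + 1.8 − 0.1 + 0.1 + 1.9 + 4.4 + 9.4 + 1.3)/9 = 2.0556
Σ(x_t−x̄)(x_{t+2}−x̄) = (0.7553) + (3.1375) + (0.4998) + (0.3353) + (-4.5847) + (-1.1425) + (-1.7714) = -2.7706
Denominator Σ(x_t−x̄)² = 79.4222
r_2 = -2.7706 / 79.4222 = -0.035

-0.035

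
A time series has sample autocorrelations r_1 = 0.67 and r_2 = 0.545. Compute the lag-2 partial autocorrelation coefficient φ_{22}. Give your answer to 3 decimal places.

0.174

φ_{22} = (r_2 − r_1²) / (1 − r_1²)
r_1² = (0.67)² = 0.4489
Numerator = 0.545 − 0.4489 = 0.0961; denominator = 1 − 0.4489 = 0.5511
φ_{22} = 0.0961 / 0.5511 = 0.174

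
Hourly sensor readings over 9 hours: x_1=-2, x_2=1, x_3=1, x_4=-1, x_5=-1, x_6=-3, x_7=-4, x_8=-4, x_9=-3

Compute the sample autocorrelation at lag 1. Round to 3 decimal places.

Mean x̄ = (-2 + 1 + 1 − 1 − 1 − 3 − 4 − 4 − 3)/9 = -1.7778
Numerator Σ_{t=1}^{8}(x_t−x̄)(x_{t+1}−x̄) = 19.2840
Denominator Σ(x_t−x̄)² = 29.5556
r_1 = 19.2840 / 29.5556 = 0.652

0.652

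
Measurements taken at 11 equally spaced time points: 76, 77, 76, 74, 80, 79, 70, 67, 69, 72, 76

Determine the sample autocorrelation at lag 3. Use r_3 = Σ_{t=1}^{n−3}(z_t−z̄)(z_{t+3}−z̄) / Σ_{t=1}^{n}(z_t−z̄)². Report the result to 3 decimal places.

Mean z̄ = (76 + 77 + 76 + 74 + 80 + 79 + 70 + 67 + 69 + 72 + 76)/11 = 74.1818
Numerator Σ_{t=1}^{8}(z_t−z̄)(z_{t+3}−z̄) = -45.0992
Denominator Σ(z_t−z̄)² = 175.6364
r_3 = -45.0992 / 175.6364 = -0.257

-0.257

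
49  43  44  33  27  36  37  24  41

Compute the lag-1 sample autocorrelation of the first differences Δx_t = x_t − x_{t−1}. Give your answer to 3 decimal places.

-0.344

First differences Δx: -6, 1, -11, -6, 9, 1, -13, 17
Mean of differences = -1.0000
Numerator Σ(Δx_t−Δx̄)(Δx_{t+1}−Δx̄) = -250.0000
Denominator Σ(Δx_t−Δx̄)² = 726.0000
r_1(Δx) = -250.0000 / 726.0000 = -0.344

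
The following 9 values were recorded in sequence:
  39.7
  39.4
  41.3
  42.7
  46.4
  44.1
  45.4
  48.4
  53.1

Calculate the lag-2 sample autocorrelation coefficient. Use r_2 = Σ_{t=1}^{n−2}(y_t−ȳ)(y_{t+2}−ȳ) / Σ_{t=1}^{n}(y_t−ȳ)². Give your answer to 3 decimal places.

0.173

Mean ȳ = (39.7 + 39.4 + 41.3 + 42.7 + 46.4 + 44.1 + 45.4 + 48.4 + 53.1)/9 = 44.5000
Σ(y_t−ȳ)(y_{t+2}−ȳ) = (15.3600) + (9.1800) + (-6.0800) + (0.7200) + (1.7100) + (-1.5600) + (7.7400) = 27.0700
Denominator Σ(y_t−ȳ)² = 156.2800
r_2 = 27.0700 / 156.2800 = 0.173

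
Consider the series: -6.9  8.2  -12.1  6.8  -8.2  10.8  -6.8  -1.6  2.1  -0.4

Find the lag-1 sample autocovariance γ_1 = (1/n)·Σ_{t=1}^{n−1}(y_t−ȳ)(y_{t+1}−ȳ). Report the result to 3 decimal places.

Mean ȳ = (-6.9 + 8.2 − 12.1 + 6.8 − 8.2 + 10.8 − 6.8 − 1.6 + 2.1 − 0.4)/10 = -0.8100
Σ_{t=1}^{9}(y_t−ȳ)(y_{t+1}−ȳ) = -450.4641
γ_1 = -450.4641 / 10 = -45.046

-45.046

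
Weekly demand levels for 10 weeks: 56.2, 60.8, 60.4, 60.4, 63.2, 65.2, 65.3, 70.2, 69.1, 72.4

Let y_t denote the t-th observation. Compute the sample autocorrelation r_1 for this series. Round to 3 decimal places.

Mean ȳ = (56.2 + 60.8 + 60.4 + 60.4 + 63.2 + 65.2 + 65.3 + 70.2 + 69.1 + 72.4)/10 = 64.3200
Numerator Σ_{t=1}^{9}(y_t−ȳ)(y_{t+1}−ȳ) = 134.5056
Denominator Σ(y_t−ȳ)² = 234.7560
r_1 = 134.5056 / 234.7560 = 0.573

0.573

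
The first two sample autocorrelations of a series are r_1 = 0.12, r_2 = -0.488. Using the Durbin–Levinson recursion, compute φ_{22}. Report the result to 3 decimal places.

φ_{22} = (r_2 − r_1²) / (1 − r_1²)
r_1² = (0.12)² = 0.0144
Numerator = -0.488 − 0.0144 = -0.5024; denominator = 1 − 0.0144 = 0.9856
φ_{22} = -0.5024 / 0.9856 = -0.510

-0.510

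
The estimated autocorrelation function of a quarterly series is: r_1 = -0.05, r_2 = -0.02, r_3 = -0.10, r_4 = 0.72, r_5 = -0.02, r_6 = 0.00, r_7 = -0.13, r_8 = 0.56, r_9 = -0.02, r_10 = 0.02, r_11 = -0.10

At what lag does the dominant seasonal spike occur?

The largest autocorrelation is r_4 = 0.72, with a weaker echo at lag 8 (0.56); the remaining lags stay at or below 0.02.
The dominant spike at lag 4 indicates a seasonal period of 4.

4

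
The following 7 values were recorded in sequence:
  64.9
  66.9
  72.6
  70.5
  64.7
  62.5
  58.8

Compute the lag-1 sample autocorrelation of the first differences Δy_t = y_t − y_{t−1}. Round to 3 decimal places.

First differences Δy: 2.0, 5.7, -2.1, -5.8, -2.2, -3.7
Mean of differences = -1.0167
Numerator Σ(Δy_t−Δȳ)(Δy_{t+1}−Δȳ) = 27.0031
Denominator Σ(Δy_t−Δȳ)² = 86.8683
r_1(Δy) = 27.0031 / 86.8683 = 0.311

0.311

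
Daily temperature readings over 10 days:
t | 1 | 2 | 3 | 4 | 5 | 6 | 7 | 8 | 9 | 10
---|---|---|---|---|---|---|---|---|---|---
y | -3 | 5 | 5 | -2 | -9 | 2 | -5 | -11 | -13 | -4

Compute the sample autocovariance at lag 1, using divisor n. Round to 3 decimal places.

Mean ȳ = (-3 + 5 + 5 − 2 − 9 + 2 − 5 − 11 − 13 − 4)/10 = -3.5000
Σ_{t=1}^{9}(y_t−ȳ)(y_{t+1}−ȳ) = 129.7500
γ_1 = 129.7500 / 10 = 12.975

12.975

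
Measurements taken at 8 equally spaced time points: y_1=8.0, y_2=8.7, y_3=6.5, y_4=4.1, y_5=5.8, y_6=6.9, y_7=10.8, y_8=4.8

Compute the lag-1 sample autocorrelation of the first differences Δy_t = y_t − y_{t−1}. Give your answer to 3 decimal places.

-0.259

First differences Δy: 0.7, -2.2, -2.4, 1.7, 1.1, 3.9, -6.0
Mean of differences = -0.4571
Numerator Σ(Δy_t−Δȳ)(Δy_{t+1}−Δȳ) = -16.8290
Denominator Σ(Δy_t−Δȳ)² = 64.9371
r_1(Δy) = -16.8290 / 64.9371 = -0.259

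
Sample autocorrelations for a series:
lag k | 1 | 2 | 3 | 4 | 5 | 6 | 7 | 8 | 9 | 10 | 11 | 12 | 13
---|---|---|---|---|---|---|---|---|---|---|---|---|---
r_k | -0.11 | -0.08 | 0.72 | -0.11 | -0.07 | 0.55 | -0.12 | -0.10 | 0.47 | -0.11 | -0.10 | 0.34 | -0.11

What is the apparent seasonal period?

The largest autocorrelation is r_3 = 0.72, with weaker echoes at lags 6 (0.55), 9 (0.47) and 12 (0.34); the remaining lags stay at or below -0.07.
The dominant spike at lag 3 indicates a seasonal period of 3.

3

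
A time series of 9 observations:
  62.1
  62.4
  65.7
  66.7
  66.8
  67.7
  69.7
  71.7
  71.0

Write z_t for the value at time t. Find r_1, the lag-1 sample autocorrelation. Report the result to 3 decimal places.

Mean z̄ = (62.1 + 62.4 + 65.7 + 66.7 + 66.8 + 67.7 + 69.7 + 71.7 + 71.0)/9 = 67.0889
Numerator Σ_{t=1}^{8}(z_t−z̄)(z_{t+1}−z̄) = 62.0510
Denominator Σ(z_t−z̄)² = 92.7889
r_1 = 62.0510 / 92.7889 = 0.669

0.669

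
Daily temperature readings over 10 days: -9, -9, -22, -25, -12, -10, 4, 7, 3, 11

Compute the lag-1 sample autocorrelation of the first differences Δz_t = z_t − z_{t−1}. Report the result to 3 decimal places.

First differences Δz: 0, -13, -3, 13, 2, 14, 3, -4, 8
Mean of differences = 2.2222
Numerator Σ(Δz_t−Δz̄)(Δz_{t+1}−Δz̄) = 20.3951
Denominator Σ(Δz_t−Δz̄)² = 591.5556
r_1(Δz) = 20.3951 / 591.5556 = 0.034

0.034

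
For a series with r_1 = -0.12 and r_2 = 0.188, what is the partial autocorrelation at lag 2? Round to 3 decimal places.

0.176

φ_{22} = (r_2 − r_1²) / (1 − r_1²)
r_1² = (-0.12)² = 0.0144
Numerator = 0.188 − 0.0144 = 0.1736; denominator = 1 − 0.0144 = 0.9856
φ_{22} = 0.1736 / 0.9856 = 0.176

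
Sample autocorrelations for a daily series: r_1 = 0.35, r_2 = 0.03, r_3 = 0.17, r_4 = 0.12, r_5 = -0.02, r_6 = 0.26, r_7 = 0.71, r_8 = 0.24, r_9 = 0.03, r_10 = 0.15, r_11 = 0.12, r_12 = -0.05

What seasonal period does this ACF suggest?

7

The largest autocorrelation is r_7 = 0.71; the remaining lags stay at or below 0.35. The elevated value at lag 1 (0.35), dropping to 0.03 at lag 2, reflects decaying short-term dependence rather than seasonality.
The dominant spike at lag 7 indicates a seasonal period of 7.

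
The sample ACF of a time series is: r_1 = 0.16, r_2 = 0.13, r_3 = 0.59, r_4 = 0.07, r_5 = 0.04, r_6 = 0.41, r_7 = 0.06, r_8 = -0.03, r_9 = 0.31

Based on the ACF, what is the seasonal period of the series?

3

The largest autocorrelation is r_3 = 0.59, with weaker echoes at lags 6 (0.41) and 9 (0.31); the remaining lags stay at or below 0.16.
The dominant spike at lag 3 indicates a seasonal period of 3.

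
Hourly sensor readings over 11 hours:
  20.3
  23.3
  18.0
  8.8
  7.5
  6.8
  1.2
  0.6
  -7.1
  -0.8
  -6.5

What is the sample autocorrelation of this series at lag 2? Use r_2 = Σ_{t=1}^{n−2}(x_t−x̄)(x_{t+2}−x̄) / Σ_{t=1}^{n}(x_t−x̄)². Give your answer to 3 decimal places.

0.458

Mean x̄ = (20.3 + 23.3 + 18.0 + 8.8 + 7.5 + 6.8 + 1.2 + 0.6 − 7.1 − 0.8 − 6.5)/11 = 6.5545
Numerator Σ_{t=1}^{9}(x_t−x̄)(x_{t+2}−x̄) = 494.9331
Denominator Σ(x_t−x̄)² = 1081.4273
r_2 = 494.9331 / 1081.4273 = 0.458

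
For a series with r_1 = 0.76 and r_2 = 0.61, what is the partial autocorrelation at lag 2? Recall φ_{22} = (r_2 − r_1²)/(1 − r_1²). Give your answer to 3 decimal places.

φ_{22} = (r_2 − r_1²) / (1 − r_1²)
r_1² = (0.76)² = 0.5776
Numerator = 0.61 − 0.5776 = 0.0324; denominator = 1 − 0.5776 = 0.4224
φ_{22} = 0.0324 / 0.4224 = 0.077

0.077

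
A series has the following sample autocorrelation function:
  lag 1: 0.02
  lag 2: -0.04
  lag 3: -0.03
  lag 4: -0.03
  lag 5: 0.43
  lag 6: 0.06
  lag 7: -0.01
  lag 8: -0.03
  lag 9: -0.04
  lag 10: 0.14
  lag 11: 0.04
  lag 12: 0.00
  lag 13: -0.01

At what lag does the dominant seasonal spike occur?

5

The largest autocorrelation is r_5 = 0.43; the remaining lags stay at or below 0.14.
The dominant spike at lag 5 indicates a seasonal period of 5.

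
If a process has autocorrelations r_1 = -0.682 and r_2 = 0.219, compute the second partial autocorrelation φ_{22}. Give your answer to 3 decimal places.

-0.460

φ_{22} = (r_2 − r_1²) / (1 − r_1²)
r_1² = (-0.682)² = 0.465124
Numerator = 0.219 − 0.4651 = -0.2461; denominator = 1 − 0.4651 = 0.5349
φ_{22} = -0.2461 / 0.5349 = -0.460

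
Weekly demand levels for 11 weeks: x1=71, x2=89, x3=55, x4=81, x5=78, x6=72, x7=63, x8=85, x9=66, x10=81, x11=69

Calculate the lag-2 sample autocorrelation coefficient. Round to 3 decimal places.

0.196

Mean x̄ = (71 + 89 + 55 + 81 + 78 + 72 + 63 + 85 + 66 + 81 + 69)/11 = 73.6364
Numerator Σ_{t=1}^{9}(x_t−x̄)(x_{t+2}−x̄) = 204.1901
Denominator Σ(x_t−x̄)² = 1042.5455
r_2 = 204.1901 / 1042.5455 = 0.196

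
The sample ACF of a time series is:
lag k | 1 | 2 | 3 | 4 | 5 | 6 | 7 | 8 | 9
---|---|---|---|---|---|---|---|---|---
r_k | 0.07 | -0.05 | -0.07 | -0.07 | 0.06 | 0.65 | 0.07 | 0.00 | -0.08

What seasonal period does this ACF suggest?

The largest autocorrelation is r_6 = 0.65; the remaining lags stay at or below 0.07.
The dominant spike at lag 6 indicates a seasonal period of 6.

6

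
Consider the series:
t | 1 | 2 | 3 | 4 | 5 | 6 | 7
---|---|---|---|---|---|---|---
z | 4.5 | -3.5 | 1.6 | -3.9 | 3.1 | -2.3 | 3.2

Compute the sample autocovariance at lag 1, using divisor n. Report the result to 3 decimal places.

Mean z̄ = (4.5 − 3.5 + 1.6 − 3.9 + 3.1 − 2.3 + 3.2)/7 = 0.3857
Σ_{t=1}^{6}(z_t−z̄)(z_{t+1}−z̄) = -52.3902
γ_1 = -52.3902 / 7 = -7.484

-7.484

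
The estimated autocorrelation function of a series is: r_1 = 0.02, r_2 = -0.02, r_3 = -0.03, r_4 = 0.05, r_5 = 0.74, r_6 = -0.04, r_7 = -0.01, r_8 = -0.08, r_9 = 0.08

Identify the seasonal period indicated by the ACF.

The largest autocorrelation is r_5 = 0.74; the remaining lags stay at or below 0.08.
The dominant spike at lag 5 indicates a seasonal period of 5.

5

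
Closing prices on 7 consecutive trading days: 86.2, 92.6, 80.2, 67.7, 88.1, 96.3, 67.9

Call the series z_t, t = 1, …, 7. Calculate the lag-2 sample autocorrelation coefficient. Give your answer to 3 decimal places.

-0.587

Mean z̄ = (86.2 + 92.6 + 80.2 + 67.7 + 88.1 + 96.3 + 67.9)/7 = 82.7143
Σ(z_t−z̄)(z_{t+2}−z̄) = (-8.7641) + (-148.4269) + (-13.5412) + (-203.9798) + (-79.7855) = -454.4976
Denominator Σ(z_t−z̄)² = 774.6686
r_2 = -454.4976 / 774.6686 = -0.587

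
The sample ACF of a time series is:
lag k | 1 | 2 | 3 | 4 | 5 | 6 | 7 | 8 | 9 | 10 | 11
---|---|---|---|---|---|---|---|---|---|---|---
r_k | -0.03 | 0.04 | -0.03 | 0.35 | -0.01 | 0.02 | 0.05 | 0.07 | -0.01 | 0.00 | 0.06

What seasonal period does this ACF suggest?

4

The largest autocorrelation is r_4 = 0.35; the remaining lags stay at or below 0.07.
The dominant spike at lag 4 indicates a seasonal period of 4.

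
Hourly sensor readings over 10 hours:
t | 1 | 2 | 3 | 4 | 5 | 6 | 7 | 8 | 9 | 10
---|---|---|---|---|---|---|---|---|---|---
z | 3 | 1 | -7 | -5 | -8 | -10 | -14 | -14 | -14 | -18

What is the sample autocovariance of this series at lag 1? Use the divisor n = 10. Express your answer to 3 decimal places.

25.044

Mean z̄ = (3 + 1 − 7 − 5 − 8 − 10 − 14 − 14 − 14 − 18)/10 = -8.6000
Σ_{t=1}^{9}(z_t−z̄)(z_{t+1}−z̄) = 250.4400
γ_1 = 250.4400 / 10 = 25.044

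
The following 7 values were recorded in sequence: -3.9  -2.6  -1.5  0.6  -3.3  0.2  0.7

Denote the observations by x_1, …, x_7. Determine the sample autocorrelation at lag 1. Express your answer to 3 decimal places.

Mean x̄ = (-3.9 − 2.6 − 1.5 + 0.6 − 3.3 + 0.2 + 0.7)/7 = -1.4000
Deviations from mean: -2.5000, -1.2000, -0.1000, 2.0000, -1.9000, 1.6000, 2.1000
Σ(x_t−x̄)(x_{t+1}−x̄) = (3.0000) + (0.1200) + (-0.2000) + (-3.8000) + (-3.0400) + (3.3600) = -0.5600
Denominator Σ(x_t−x̄)² = 22.2800
r_1 = -0.5600 / 22.2800 = -0.025

-0.025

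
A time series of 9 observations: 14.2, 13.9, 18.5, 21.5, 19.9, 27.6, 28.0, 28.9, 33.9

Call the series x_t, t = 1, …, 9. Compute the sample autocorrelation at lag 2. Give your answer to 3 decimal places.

0.323

Mean x̄ = (14.2 + 13.9 + 18.5 + 21.5 + 19.9 + 27.6 + 28.0 + 28.9 + 33.9)/9 = 22.9333
Numerator Σ_{t=1}^{7}(x_t−x̄)(x_{t+2}−x̄) = 126.4644
Denominator Σ(x_t−x̄)² = 392.1000
r_2 = 126.4644 / 392.1000 = 0.323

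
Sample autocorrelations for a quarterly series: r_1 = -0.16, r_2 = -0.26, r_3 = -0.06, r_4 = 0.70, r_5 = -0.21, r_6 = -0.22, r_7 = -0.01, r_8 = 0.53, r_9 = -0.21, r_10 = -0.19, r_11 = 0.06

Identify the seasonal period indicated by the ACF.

The largest autocorrelation is r_4 = 0.70, with a weaker echo at lag 8 (0.53); the remaining lags stay at or below 0.06.
The dominant spike at lag 4 indicates a seasonal period of 4.

4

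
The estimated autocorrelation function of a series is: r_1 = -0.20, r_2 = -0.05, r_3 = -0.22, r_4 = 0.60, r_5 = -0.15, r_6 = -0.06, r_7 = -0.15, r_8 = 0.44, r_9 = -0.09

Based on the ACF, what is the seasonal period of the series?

The largest autocorrelation is r_4 = 0.60, with a weaker echo at lag 8 (0.44); the remaining lags stay at or below -0.05.
The dominant spike at lag 4 indicates a seasonal period of 4.

4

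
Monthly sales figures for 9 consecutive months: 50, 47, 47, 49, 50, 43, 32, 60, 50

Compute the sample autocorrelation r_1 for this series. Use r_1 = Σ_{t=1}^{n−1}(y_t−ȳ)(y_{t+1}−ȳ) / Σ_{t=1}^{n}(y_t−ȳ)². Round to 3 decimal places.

-0.232

Mean ȳ = (50 + 47 + 47 + 49 + 50 + 43 + 32 + 60 + 50)/9 = 47.5556
Numerator Σ_{t=1}^{8}(y_t−ȳ)(y_{t+1}−ȳ) = -101.7531
Denominator Σ(y_t−ȳ)² = 438.2222
r_1 = -101.7531 / 438.2222 = -0.232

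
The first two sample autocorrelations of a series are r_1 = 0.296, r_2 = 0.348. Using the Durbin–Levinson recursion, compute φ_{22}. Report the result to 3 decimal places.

φ_{22} = (r_2 − r_1²) / (1 − r_1²)
r_1² = (0.296)² = 0.087616
Numerator = 0.348 − 0.0876 = 0.2604; denominator = 1 − 0.0876 = 0.9124
φ_{22} = 0.2604 / 0.9124 = 0.285

0.285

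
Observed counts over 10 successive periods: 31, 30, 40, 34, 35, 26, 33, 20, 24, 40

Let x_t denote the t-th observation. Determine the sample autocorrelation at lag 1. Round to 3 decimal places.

Mean x̄ = (31 + 30 + 40 + 34 + 35 + 26 + 33 + 20 + 24 + 40)/10 = 31.3000
Numerator Σ_{t=1}^{9}(x_t−x̄)(x_{t+1}−x̄) = -6.2900
Denominator Σ(x_t−x̄)² = 386.1000
r_1 = -6.2900 / 386.1000 = -0.016

-0.016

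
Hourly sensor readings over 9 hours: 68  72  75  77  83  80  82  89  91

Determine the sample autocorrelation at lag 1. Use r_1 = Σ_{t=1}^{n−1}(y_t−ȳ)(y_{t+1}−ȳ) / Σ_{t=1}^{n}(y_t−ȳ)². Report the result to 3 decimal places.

0.566

Mean ȳ = (68 + 72 + 75 + 77 + 83 + 80 + 82 + 89 + 91)/9 = 79.6667
Numerator Σ_{t=1}^{8}(y_t−ȳ)(y_{t+1}−ȳ) = 258.2222
Denominator Σ(y_t−ȳ)² = 456.0000
r_1 = 258.2222 / 456.0000 = 0.566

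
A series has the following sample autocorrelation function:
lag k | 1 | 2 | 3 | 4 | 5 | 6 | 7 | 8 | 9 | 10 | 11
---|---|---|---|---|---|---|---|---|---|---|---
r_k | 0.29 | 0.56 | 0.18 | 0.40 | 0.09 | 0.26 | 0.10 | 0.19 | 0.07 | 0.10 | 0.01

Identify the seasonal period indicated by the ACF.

2

The largest autocorrelation is r_2 = 0.56, with a weaker echo at lag 4 (0.40); the remaining lags stay at or below 0.29.
The dominant spike at lag 2 indicates a seasonal period of 2.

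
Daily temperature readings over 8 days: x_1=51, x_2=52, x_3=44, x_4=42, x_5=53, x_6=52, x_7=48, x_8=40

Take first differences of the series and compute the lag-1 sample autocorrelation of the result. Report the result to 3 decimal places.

First differences Δx: 1, -8, -2, 11, -1, -4, -8
Mean of differences = -1.5714
Numerator Σ(Δx_t−Δx̄)(Δx_{t+1}−Δx̄) = 2.2449
Denominator Σ(Δx_t−Δx̄)² = 253.7143
r_1(Δx) = 2.2449 / 253.7143 = 0.009

0.009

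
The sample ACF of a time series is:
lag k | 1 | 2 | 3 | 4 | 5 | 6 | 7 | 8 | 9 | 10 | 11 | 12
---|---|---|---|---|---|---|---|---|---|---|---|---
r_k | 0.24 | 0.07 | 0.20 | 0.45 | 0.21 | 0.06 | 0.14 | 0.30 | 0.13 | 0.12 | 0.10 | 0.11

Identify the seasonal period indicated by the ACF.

The largest autocorrelation is r_4 = 0.45, with a weaker echo at lag 8 (0.30); the remaining lags stay at or below 0.24. The elevated value at lag 1 (0.24), dropping to 0.07 at lag 2, reflects decaying short-term dependence rather than seasonality.
The dominant spike at lag 4 indicates a seasonal period of 4.

4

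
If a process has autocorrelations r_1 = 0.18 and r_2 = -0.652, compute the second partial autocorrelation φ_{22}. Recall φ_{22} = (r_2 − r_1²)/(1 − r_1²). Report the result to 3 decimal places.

-0.707

φ_{22} = (r_2 − r_1²) / (1 − r_1²)
r_1² = (0.18)² = 0.0324
Numerator = -0.652 − 0.0324 = -0.6844; denominator = 1 − 0.0324 = 0.9676
φ_{22} = -0.6844 / 0.9676 = -0.707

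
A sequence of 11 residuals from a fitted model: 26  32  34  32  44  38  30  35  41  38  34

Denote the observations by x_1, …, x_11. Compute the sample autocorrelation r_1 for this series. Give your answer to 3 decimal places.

Mean x̄ = (26 + 32 + 34 + 32 + 44 + 38 + 30 + 35 + 41 + 38 + 34)/11 = 34.9091
Numerator Σ_{t=1}^{10}(x_t−x̄)(x_{t+1}−x̄) = 33.8099
Denominator Σ(x_t−x̄)² = 260.9091
r_1 = 33.8099 / 260.9091 = 0.130

0.130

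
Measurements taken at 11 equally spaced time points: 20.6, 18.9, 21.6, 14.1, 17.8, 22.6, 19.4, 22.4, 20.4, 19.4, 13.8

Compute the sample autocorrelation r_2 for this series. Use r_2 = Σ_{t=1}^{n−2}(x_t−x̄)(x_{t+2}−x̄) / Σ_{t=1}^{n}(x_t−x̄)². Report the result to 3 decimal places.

Mean x̄ = (20.6 + 18.9 + 21.6 + 14.1 + 17.8 + 22.6 + 19.4 + 22.4 + 20.4 + 19.4 + 13.8)/11 = 19.1818
Numerator Σ_{t=1}^{9}(x_t−x̄)(x_{t+2}−x̄) = -10.7398
Denominator Σ(x_t−x̄)² = 88.2564
r_2 = -10.7398 / 88.2564 = -0.122

-0.122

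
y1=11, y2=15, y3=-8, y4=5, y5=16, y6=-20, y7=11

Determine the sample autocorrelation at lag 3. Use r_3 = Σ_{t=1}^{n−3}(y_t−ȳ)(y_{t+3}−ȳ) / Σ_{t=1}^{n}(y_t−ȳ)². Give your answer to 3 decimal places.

0.400

Mean ȳ = (11 + 15 − 8 + 5 + 16 − 20 + 11)/7 = 4.2857
Deviations from mean: 6.7143, 10.7143, -12.2857, 0.7143, 11.7143, -24.2857, 6.7143
Numerator Σ_{t=1}^{4}(y_t−ȳ)(y_{t+3}−ȳ) = 433.4694
Denominator Σ(y_t−ȳ)² = 1083.4286
r_3 = 433.4694 / 1083.4286 = 0.400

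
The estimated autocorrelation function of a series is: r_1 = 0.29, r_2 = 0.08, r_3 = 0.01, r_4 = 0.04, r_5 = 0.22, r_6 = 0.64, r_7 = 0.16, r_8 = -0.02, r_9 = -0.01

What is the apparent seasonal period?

6

The largest autocorrelation is r_6 = 0.64; the remaining lags stay at or below 0.29. The elevated value at lag 1 (0.29), dropping to 0.08 at lag 2, reflects decaying short-term dependence rather than seasonality.
The dominant spike at lag 6 indicates a seasonal period of 6.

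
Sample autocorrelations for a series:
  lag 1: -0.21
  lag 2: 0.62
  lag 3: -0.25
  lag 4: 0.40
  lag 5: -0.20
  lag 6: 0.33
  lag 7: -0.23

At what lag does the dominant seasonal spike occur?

2

The largest autocorrelation is r_2 = 0.62, with weaker echoes at lags 4 (0.40) and 6 (0.33); the remaining lags stay at or below -0.20.
The dominant spike at lag 2 indicates a seasonal period of 2.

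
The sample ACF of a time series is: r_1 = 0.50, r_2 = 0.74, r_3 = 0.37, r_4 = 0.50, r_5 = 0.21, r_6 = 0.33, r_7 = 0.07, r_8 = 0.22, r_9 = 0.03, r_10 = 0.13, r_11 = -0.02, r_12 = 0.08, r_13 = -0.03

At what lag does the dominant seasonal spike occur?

2

The largest autocorrelation is r_2 = 0.74; the remaining lags stay at or below 0.50.
The dominant spike at lag 2 indicates a seasonal period of 2.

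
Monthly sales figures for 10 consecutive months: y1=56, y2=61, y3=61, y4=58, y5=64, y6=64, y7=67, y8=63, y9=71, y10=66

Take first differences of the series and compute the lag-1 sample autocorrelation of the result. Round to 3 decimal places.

-0.661

First differences Δy: 5, 0, -3, 6, 0, 3, -4, 8, -5
Mean of differences = 1.1111
Numerator Σ(Δy_t−Δȳ)(Δy_{t+1}−Δȳ) = -114.3457
Denominator Σ(Δy_t−Δȳ)² = 172.8889
r_1(Δy) = -114.3457 / 172.8889 = -0.661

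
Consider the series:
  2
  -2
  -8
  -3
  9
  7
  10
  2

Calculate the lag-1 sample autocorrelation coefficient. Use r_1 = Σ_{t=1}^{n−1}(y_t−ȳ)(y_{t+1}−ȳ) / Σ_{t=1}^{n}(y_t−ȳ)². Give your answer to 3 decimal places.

0.466

Mean ȳ = (2 − 2 − 8 − 3 + 9 + 7 + 10 + 2)/8 = 2.1250
Deviations from mean: -0.1250, -4.1250, -10.1250, -5.1250, 6.8750, 4.8750, 7.8750, -0.1250
Numerator Σ_{t=1}^{7}(y_t−ȳ)(y_{t+1}−ȳ) = 129.8594
Denominator Σ(y_t−ȳ)² = 278.8750
r_1 = 129.8594 / 278.8750 = 0.466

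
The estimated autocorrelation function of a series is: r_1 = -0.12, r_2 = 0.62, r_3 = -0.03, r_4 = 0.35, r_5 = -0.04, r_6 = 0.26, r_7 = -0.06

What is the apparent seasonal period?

2

The largest autocorrelation is r_2 = 0.62, with weaker echoes at lags 4 (0.35) and 6 (0.26); the remaining lags stay at or below -0.03.
The dominant spike at lag 2 indicates a seasonal period of 2.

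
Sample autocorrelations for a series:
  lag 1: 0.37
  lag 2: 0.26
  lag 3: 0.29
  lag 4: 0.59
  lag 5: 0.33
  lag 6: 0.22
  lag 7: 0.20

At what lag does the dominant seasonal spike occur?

The largest autocorrelation is r_4 = 0.59; the remaining lags stay at or below 0.37. The elevated value at lag 1 (0.37), dropping to 0.26 at lag 2, reflects decaying short-term dependence rather than seasonality.
The dominant spike at lag 4 indicates a seasonal period of 4.

4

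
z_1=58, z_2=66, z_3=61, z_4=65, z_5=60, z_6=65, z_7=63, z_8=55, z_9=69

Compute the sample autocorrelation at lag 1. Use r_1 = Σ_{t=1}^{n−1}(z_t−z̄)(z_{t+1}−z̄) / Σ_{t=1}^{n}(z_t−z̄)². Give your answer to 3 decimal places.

Mean z̄ = (58 + 66 + 61 + 65 + 60 + 65 + 63 + 55 + 69)/9 = 62.4444
Numerator Σ_{t=1}^{8}(z_t−z̄)(z_{t+1}−z̄) = -88.6420
Denominator Σ(z_t−z̄)² = 152.2222
r_1 = -88.6420 / 152.2222 = -0.582

-0.582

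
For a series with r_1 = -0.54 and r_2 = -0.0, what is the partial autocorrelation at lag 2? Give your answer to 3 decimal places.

φ_{22} = (r_2 − r_1²) / (1 − r_1²)
r_1² = (-0.54)² = 0.2916
Numerator = -0.0 − 0.2916 = -0.2916; denominator = 1 − 0.2916 = 0.7084
φ_{22} = -0.2916 / 0.7084 = -0.412

-0.412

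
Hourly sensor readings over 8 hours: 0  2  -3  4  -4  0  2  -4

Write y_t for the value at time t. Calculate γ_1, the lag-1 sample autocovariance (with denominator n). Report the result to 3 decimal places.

Mean ȳ = (0 + 2 − 3 + 4 − 4 + 0 + 2 − 4)/8 = -0.3750
Deviations: 0.3750, 2.3750, -2.6250, 4.3750, -3.6250, 0.3750, 2.3750, -3.6250
Σ_{t=1}^{7}(y_t−ȳ)(y_{t+1}−ȳ) = -41.7656
γ_1 = -41.7656 / 8 = -5.221

-5.221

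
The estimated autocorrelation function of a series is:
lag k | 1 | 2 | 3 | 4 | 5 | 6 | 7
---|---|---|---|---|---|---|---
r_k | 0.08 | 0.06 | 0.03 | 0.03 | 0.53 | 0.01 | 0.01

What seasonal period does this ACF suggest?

The largest autocorrelation is r_5 = 0.53; the remaining lags stay at or below 0.08.
The dominant spike at lag 5 indicates a seasonal period of 5.

5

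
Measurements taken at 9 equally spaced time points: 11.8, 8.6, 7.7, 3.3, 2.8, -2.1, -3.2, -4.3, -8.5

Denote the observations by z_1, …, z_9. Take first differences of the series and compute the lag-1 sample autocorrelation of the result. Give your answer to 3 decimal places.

-0.709

First differences Δz: -3.2, -0.9, -4.4, -0.5, -4.9, -1.1, -1.1, -4.2
Mean of differences = -2.5375
Numerator Σ(Δz_t−Δz̄)(Δz_{t+1}−Δz̄) = -16.4627
Denominator Σ(Δz_t−Δz̄)² = 23.2188
r_1(Δz) = -16.4627 / 23.2188 = -0.709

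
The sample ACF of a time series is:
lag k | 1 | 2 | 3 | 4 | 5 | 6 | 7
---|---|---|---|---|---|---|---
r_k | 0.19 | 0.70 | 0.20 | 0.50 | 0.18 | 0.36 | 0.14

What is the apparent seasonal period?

2

The largest autocorrelation is r_2 = 0.70, with weaker echoes at lags 4 (0.50) and 6 (0.36); the remaining lags stay at or below 0.20.
The dominant spike at lag 2 indicates a seasonal period of 2.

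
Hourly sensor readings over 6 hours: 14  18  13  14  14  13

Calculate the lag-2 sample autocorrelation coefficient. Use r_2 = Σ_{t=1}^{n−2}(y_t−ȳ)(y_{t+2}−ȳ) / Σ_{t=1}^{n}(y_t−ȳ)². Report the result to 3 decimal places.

0.006

Mean ȳ = (14 + 18 + 13 + 14 + 14 + 13)/6 = 14.3333
Deviations from mean: -0.3333, 3.6667, -1.3333, -0.3333, -0.3333, -1.3333
Σ(y_t−ȳ)(y_{t+2}−ȳ) = (0.4444) + (-1.2222) + (0.4444) + (0.4444) = 0.1111
Denominator Σ(y_t−ȳ)² = 17.3333
r_2 = 0.1111 / 17.3333 = 0.006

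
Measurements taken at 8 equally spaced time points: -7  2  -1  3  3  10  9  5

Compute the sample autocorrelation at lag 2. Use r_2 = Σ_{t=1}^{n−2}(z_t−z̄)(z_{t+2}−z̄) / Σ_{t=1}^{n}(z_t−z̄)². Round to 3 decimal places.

Mean z̄ = (-7 + 2 − 1 + 3 + 3 + 10 + 9 + 5)/8 = 3.0000
Deviations from mean: -10.0000, -1.0000, -4.0000, 0.0000, 0.0000, 7.0000, 6.0000, 2.0000
Numerator Σ_{t=1}^{6}(z_t−z̄)(z_{t+2}−z̄) = 54.0000
Denominator Σ(z_t−z̄)² = 206.0000
r_2 = 54.0000 / 206.0000 = 0.262

0.262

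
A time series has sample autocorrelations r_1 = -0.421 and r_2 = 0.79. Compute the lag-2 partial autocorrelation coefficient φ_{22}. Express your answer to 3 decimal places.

φ_{22} = (r_2 − r_1²) / (1 − r_1²)
r_1² = (-0.421)² = 0.177241
Numerator = 0.79 − 0.1772 = 0.6128; denominator = 1 − 0.1772 = 0.8228
φ_{22} = 0.6128 / 0.8228 = 0.745

0.745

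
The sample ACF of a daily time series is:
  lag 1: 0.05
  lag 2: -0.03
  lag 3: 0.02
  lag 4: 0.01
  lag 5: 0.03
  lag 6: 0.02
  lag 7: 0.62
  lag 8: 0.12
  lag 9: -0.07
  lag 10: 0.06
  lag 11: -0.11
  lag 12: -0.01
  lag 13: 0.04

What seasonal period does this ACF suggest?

The largest autocorrelation is r_7 = 0.62; the remaining lags stay at or below 0.12.
The dominant spike at lag 7 indicates a seasonal period of 7.

7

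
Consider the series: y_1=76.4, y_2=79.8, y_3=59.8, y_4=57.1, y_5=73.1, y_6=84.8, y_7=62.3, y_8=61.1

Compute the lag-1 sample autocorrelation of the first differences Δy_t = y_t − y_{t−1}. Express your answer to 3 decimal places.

First differences Δy: 3.4, -20.0, -2.7, 16.0, 11.7, -22.5, -1.2
Mean of differences = -2.1857
Numerator Σ(Δy_t−Δȳ)(Δy_{t+1}−Δȳ) = -149.2773
Denominator Σ(Δy_t−Δȳ)² = 1285.9886
r_1(Δy) = -149.2773 / 1285.9886 = -0.116

-0.116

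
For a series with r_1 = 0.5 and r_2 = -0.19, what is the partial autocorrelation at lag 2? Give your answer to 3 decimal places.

φ_{22} = (r_2 − r_1²) / (1 − r_1²)
r_1² = (0.5)² = 0.25
Numerator = -0.19 − 0.2500 = -0.4400; denominator = 1 − 0.2500 = 0.7500
φ_{22} = -0.4400 / 0.7500 = -0.587

-0.587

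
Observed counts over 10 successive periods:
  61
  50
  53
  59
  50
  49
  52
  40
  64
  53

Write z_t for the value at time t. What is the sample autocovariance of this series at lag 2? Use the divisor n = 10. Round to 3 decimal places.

Mean z̄ = (61 + 50 + 53 + 59 + 50 + 49 + 52 + 40 + 64 + 53)/10 = 53.1000
Σ_{t=1}^{8}(z_t−z̄)(z_{t+2}−z̄) = 3.4800
γ_2 = 3.4800 / 10 = 0.348

0.348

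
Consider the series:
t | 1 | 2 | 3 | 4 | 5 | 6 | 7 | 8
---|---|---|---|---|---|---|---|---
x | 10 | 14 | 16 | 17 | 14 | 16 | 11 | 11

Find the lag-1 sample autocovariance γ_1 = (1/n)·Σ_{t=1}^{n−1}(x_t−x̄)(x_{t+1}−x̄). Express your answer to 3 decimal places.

Mean x̄ = (10 + 14 + 16 + 17 + 14 + 16 + 11 + 11)/8 = 13.6250
Deviations: -3.6250, 0.3750, 2.3750, 3.3750, 0.3750, 2.3750, -2.6250, -2.6250
Σ_{t=1}^{7}(x_t−x̄)(x_{t+1}−x̄) = 10.3594
γ_1 = 10.3594 / 8 = 1.295

1.295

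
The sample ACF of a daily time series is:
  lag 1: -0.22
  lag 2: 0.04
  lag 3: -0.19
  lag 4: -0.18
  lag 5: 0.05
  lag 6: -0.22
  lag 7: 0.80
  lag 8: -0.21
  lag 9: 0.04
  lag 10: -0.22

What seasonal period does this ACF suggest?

7

The largest autocorrelation is r_7 = 0.80; the remaining lags stay at or below 0.05.
The dominant spike at lag 7 indicates a seasonal period of 7.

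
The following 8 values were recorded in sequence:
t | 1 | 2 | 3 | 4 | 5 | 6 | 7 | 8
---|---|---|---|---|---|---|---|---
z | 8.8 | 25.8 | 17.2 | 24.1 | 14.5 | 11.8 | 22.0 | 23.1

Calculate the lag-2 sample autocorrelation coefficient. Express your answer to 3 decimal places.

Mean z̄ = (8.8 + 25.8 + 17.2 + 24.1 + 14.5 + 11.8 + 22.0 + 23.1)/8 = 18.4125
Deviations from mean: -9.6125, 7.3875, -1.2125, 5.6875, -3.9125, -6.6125, 3.5875, 4.6875
Σ(z_t−z̄)(z_{t+2}−z̄) = (11.6552) + (42.0164) + (4.7439) + (-37.6086) + (-14.0361) + (-30.9961) = -24.2253
Denominator Σ(z_t−z̄)² = 274.6688
r_2 = -24.2253 / 274.6688 = -0.088

-0.088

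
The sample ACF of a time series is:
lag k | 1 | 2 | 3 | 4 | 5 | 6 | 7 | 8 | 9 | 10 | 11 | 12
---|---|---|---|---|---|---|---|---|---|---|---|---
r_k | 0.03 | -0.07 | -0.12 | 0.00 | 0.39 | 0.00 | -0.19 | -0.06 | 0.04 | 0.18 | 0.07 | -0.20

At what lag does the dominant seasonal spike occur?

5

The largest autocorrelation is r_5 = 0.39, with a weaker echo at lag 10 (0.18); the remaining lags stay at or below 0.07.
The dominant spike at lag 5 indicates a seasonal period of 5.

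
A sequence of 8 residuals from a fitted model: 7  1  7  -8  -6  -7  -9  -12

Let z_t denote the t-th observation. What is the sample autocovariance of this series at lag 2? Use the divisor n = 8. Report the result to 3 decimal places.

Mean z̄ = (7 + 1 + 7 − 8 − 6 − 7 − 9 − 12)/8 = -3.3750
Deviations: 10.3750, 4.3750, 10.3750, -4.6250, -2.6250, -3.6250, -5.6250, -8.6250
Σ_{t=1}^{6}(z_t−z̄)(z_{t+2}−z̄) = 122.9688
γ_2 = 122.9688 / 8 = 15.371

15.371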